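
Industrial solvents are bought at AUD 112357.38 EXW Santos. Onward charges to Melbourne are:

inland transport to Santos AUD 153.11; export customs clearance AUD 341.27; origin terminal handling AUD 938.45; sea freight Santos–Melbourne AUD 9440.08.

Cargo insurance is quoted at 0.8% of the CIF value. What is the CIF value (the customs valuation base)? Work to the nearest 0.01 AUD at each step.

Let C be the CIF value. C = EXW price + pre-shipment costs + freight + 0.8% × C
C − 0.8% × C = 112357.38 + 153.11 + 341.27 + 938.45 + 9440.08
0.992 × C = 123230.29
C = 123230.29 / 0.992 = 124224.08
Insurance premium = 0.8% × 124224.08 = 993.79

CIF value: AUD 124224.08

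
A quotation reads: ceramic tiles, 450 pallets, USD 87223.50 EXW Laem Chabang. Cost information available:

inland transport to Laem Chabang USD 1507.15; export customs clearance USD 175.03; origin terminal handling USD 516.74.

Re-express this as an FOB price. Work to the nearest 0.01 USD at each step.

FOB price: USD 89422.42

From EXW to FOB, the seller additionally bears: inland to port, export clearance, origin terminal.
FOB price = 87223.50 + 1507.15 + 175.03 + 516.74 = 89422.42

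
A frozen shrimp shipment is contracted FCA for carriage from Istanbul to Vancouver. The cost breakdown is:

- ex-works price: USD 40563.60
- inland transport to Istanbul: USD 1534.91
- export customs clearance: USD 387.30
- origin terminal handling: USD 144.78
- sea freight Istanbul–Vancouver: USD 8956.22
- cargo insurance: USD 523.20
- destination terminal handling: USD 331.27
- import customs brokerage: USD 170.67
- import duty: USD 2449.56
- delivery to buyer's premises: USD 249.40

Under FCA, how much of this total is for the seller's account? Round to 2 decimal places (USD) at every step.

FCA: the seller delivers export-cleared goods to the carrier; the buyer bears costs from that point.
Seller's account: goods 40563.60 + inland to port 1534.91 + export clearance 387.30 = 42485.81
Buyer's account: origin terminal 144.78 + freight 8956.22 + insurance 523.20 + destination terminal 331.27 + brokerage 170.67 + duty 2449.56 + delivery 249.40 = 12825.10

Seller's account: USD 42485.81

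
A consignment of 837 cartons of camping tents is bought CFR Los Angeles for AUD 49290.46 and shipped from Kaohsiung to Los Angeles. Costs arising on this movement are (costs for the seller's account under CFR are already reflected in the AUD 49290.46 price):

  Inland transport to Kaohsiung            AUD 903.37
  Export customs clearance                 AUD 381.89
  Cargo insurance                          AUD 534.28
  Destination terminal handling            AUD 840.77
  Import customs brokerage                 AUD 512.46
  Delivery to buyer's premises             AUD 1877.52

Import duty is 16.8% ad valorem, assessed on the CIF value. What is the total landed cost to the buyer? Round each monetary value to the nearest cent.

CFR: the seller pays costs through ocean freight to the destination port, but not insurance.
Already in the invoice (seller's account under CFR): inland to port, export clearance — exclude.
CIF value = CFR price + insurance = 49290.46 + 534.28 = 49824.74
Import duty = 49824.74 × 16.8% = 8370.56
Buyer bears: insurance 534.28 + destination terminal 840.77 + brokerage 512.46 + delivery 1877.52 + duty 8370.56 = 12135.59
Landed cost = invoice 49290.46 + 12135.59 = 61426.05

Total landed cost: AUD 61426.05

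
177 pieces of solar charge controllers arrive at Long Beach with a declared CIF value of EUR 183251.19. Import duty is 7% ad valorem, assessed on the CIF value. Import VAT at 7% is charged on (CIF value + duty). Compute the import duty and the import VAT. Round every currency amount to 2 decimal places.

Import duty: EUR 12827.58; import VAT: EUR 13725.51

Import duty = 183251.19 × 7% = 12827.58
VAT base = CIF + duty = 183251.19 + 12827.58 = 196078.77
Import VAT = 196078.77 × 7% = 13725.51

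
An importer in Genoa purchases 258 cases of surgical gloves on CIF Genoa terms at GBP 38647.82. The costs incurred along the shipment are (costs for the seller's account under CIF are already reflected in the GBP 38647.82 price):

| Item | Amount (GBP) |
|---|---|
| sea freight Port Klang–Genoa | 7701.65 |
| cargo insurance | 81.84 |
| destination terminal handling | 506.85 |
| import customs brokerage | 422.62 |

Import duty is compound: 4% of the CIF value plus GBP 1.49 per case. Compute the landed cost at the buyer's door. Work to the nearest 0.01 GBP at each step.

CIF: the seller pays costs through ocean freight and marine insurance to the destination port.
Already in the invoice (seller's account under CIF): freight, insurance — exclude.
The CIF price already equals the CIF value: 38647.82
Ad valorem component: 38647.82 × 4% = 1545.91
Specific component: 258 × 1.49 = 384.42
Import duty = 1545.91 + 384.42 = 1930.33
Buyer bears: destination terminal 506.85 + brokerage 422.62 + duty 1930.33 = 2859.80
Landed cost = invoice 38647.82 + 2859.80 = 41507.62

Total landed cost: GBP 41507.62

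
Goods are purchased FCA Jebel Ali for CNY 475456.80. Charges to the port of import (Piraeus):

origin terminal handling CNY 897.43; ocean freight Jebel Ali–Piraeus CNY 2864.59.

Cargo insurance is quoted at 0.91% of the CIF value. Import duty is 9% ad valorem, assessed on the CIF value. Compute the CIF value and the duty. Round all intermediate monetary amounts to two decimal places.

CIF value: CNY 483619.76; import duty: CNY 43525.78

Let C be the CIF value. C = FCA price + pre-shipment costs + freight + 0.91% × C
C − 0.91% × C = 475456.80 + 897.43 + 2864.59
0.9909 × C = 479218.82
C = 479218.82 / 0.9909 = 483619.76
Insurance premium = 0.91% × 483619.76 = 4400.94
Import duty = 483619.76 × 9% = 43525.78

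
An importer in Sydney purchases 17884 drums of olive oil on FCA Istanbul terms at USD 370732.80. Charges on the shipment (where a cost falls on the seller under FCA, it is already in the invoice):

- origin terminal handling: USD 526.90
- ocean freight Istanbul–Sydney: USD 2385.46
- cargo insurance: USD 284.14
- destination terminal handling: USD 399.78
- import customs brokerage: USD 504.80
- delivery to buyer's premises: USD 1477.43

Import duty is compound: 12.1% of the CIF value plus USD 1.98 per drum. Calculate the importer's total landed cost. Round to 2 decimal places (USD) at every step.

Total landed cost: USD 456967.08

FCA: the seller delivers export-cleared goods to the carrier; the buyer bears costs from that point.
CIF value = FCA price + origin terminal + freight + insurance = 370732.80 + 526.90 + 2385.46 + 284.14 = 373929.30
Ad valorem component: 373929.30 × 12.1% = 45245.45
Specific component: 17884 × 1.98 = 35410.32
Import duty = 45245.45 + 35410.32 = 80655.77
Buyer bears: origin terminal 526.90 + freight 2385.46 + insurance 284.14 + destination terminal 399.78 + brokerage 504.80 + delivery 1477.43 + duty 80655.77 = 86234.28
Landed cost = invoice 370732.80 + 86234.28 = 456967.08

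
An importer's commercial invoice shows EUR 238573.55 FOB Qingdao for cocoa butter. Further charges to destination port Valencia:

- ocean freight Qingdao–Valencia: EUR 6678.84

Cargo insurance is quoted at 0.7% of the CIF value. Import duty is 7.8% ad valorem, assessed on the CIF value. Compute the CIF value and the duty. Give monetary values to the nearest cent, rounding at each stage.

CIF value: EUR 246981.26; import duty: EUR 19264.54

Let C be the CIF value. C = FOB price + freight + 0.7% × C
C − 0.7% × C = 238573.55 + 6678.84
0.993 × C = 245252.39
C = 245252.39 / 0.993 = 246981.26
Insurance premium = 0.7% × 246981.26 = 1728.87
Import duty = 246981.26 × 7.8% = 19264.54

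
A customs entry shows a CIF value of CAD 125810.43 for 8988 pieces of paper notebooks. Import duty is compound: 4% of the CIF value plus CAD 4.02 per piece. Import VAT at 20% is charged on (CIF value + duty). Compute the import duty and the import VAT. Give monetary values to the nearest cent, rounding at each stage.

Ad valorem component: 125810.43 × 4% = 5032.42
Specific component: 8988 × 4.02 = 36131.76
Import duty = 5032.42 + 36131.76 = 41164.18
VAT base = CIF + duty = 125810.43 + 41164.18 = 166974.61
Import VAT = 166974.61 × 20% = 33394.92

Import duty: CAD 41164.18; import VAT: CAD 33394.92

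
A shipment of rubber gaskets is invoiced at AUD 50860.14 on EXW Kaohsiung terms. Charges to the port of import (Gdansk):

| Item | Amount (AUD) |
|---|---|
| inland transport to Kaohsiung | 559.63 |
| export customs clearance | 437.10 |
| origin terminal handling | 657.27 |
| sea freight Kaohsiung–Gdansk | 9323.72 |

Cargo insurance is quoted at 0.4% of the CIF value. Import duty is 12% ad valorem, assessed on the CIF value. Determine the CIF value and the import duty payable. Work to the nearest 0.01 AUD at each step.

CIF value: AUD 62086.20; import duty: AUD 7450.34

Let C be the CIF value. C = EXW price + pre-shipment costs + freight + 0.4% × C
C − 0.4% × C = 50860.14 + 559.63 + 437.10 + 657.27 + 9323.72
0.996 × C = 61837.86
C = 61837.86 / 0.996 = 62086.20
Insurance premium = 0.4% × 62086.20 = 248.34
Import duty = 62086.20 × 12% = 7450.34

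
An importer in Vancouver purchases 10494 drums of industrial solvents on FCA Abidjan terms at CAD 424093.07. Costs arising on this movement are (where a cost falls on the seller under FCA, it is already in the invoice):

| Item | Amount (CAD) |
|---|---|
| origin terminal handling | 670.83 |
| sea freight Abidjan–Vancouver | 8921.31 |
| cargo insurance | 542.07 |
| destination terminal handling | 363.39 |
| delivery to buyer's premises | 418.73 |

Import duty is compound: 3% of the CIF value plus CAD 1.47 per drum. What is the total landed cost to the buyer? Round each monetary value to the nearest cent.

Total landed cost: CAD 463462.40

FCA: the seller delivers export-cleared goods to the carrier; the buyer bears costs from that point.
CIF value = FCA price + origin terminal + freight + insurance = 424093.07 + 670.83 + 8921.31 + 542.07 = 434227.28
Ad valorem component: 434227.28 × 3% = 13026.82
Specific component: 10494 × 1.47 = 15426.18
Import duty = 13026.82 + 15426.18 = 28453.00
Buyer bears: origin terminal 670.83 + freight 8921.31 + insurance 542.07 + destination terminal 363.39 + delivery 418.73 + duty 28453.00 = 39369.33
Landed cost = invoice 424093.07 + 39369.33 = 463462.40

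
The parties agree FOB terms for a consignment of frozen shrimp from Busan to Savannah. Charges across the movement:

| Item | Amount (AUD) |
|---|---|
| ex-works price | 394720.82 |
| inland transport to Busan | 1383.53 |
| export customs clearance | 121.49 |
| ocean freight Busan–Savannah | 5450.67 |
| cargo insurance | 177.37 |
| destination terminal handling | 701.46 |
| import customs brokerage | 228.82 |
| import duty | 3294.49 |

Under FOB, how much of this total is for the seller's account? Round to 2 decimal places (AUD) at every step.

FOB: the seller bears costs until goods are on board at the origin port; the buyer bears freight, insurance and all costs thereafter.
Seller's account: goods 394720.82 + inland to port 1383.53 + export clearance 121.49 = 396225.84
Buyer's account: freight 5450.67 + insurance 177.37 + destination terminal 701.46 + brokerage 228.82 + duty 3294.49 = 9852.81

Seller's account: AUD 396225.84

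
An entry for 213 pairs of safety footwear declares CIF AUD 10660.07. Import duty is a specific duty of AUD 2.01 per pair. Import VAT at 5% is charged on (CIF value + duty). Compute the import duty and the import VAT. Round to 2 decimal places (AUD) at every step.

Import duty = 213 × 2.01 = 428.13
VAT base = CIF + duty = 10660.07 + 428.13 = 11088.20
Import VAT = 11088.20 × 5% = 554.41

Import duty: AUD 428.13; import VAT: AUD 554.41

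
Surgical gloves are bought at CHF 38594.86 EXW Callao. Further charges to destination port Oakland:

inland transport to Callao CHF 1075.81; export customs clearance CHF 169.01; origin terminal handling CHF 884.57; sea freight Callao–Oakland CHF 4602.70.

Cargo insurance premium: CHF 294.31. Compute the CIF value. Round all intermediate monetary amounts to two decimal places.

CIF = EXW price + pre-shipment costs + freight + insurance
CIF = 38594.86 + 1075.81 + 169.01 + 884.57 + 4602.70 + 294.31 = 45621.26

CIF value: CHF 45621.26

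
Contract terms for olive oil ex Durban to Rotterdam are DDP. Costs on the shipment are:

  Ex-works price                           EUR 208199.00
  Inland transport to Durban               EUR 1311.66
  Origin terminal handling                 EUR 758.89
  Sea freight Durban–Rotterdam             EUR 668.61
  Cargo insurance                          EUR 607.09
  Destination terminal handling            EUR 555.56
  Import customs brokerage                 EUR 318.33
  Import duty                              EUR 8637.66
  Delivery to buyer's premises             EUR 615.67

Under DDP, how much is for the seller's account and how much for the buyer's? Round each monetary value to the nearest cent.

DDP: the seller bears all costs including import duty.
Seller's account: goods 208199.00 + inland to port 1311.66 + origin terminal 758.89 + freight 668.61 + insurance 607.09 + destination terminal 555.56 + brokerage 318.33 + duty 8637.66 + delivery 615.67 = 221672.47
Buyer's account: 0.00

Seller: EUR 221672.47; buyer: EUR 0.00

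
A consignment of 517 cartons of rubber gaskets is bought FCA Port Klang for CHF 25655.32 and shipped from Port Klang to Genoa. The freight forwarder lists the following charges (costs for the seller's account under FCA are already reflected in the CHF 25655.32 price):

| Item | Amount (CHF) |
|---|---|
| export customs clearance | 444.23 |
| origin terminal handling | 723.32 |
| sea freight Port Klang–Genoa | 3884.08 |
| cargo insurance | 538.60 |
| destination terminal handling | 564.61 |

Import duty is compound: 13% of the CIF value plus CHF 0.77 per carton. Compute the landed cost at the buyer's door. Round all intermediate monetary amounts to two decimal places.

Total landed cost: CHF 35768.19

FCA: the seller delivers export-cleared goods to the carrier; the buyer bears costs from that point.
Already in the invoice (seller's account under FCA): export clearance — exclude.
CIF value = FCA price + origin terminal + freight + insurance = 25655.32 + 723.32 + 3884.08 + 538.60 = 30801.32
Ad valorem component: 30801.32 × 13% = 4004.17
Specific component: 517 × 0.77 = 398.09
Import duty = 4004.17 + 398.09 = 4402.26
Buyer bears: origin terminal 723.32 + freight 3884.08 + insurance 538.60 + destination terminal 564.61 + duty 4402.26 = 10112.87
Landed cost = invoice 25655.32 + 10112.87 = 35768.19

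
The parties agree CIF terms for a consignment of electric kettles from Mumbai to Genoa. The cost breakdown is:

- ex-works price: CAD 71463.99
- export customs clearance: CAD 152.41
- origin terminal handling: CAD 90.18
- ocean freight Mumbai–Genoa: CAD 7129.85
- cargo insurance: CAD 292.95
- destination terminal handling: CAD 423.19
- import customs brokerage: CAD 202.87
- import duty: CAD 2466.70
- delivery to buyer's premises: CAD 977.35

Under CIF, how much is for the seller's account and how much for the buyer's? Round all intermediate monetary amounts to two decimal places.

Seller: CAD 79129.38; buyer: CAD 4070.11

CIF: the seller pays costs through ocean freight and marine insurance to the destination port.
Seller's account: goods 71463.99 + export clearance 152.41 + origin terminal 90.18 + freight 7129.85 + insurance 292.95 = 79129.38
Buyer's account: destination terminal 423.19 + brokerage 202.87 + duty 2466.70 + delivery 977.35 = 4070.11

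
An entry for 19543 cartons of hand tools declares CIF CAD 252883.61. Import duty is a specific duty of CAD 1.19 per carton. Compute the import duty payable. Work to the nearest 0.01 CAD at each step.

Import duty: CAD 23256.17

Import duty = 19543 × 1.19 = 23256.17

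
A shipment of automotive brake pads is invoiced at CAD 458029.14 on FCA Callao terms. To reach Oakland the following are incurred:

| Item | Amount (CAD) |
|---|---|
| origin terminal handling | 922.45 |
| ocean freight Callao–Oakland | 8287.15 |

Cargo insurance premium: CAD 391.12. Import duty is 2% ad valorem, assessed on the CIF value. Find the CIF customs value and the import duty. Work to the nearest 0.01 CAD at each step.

CIF = FCA price + pre-shipment costs + freight + insurance
CIF = 458029.14 + 922.45 + 8287.15 + 391.12 = 467629.86
Import duty = 467629.86 × 2% = 9352.60

CIF value: CAD 467629.86; import duty: CAD 9352.60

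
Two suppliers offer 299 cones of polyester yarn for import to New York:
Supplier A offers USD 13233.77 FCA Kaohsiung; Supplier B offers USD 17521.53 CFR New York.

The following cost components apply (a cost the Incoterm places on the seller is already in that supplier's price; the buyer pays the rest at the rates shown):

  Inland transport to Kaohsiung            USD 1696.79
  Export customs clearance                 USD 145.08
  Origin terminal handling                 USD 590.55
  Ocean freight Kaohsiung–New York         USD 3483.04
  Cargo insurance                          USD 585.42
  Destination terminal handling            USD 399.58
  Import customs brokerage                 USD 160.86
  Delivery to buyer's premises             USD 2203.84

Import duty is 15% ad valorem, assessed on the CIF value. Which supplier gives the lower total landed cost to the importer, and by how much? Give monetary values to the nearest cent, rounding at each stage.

Supplier A is cheaper by USD 246.29

Supplier A (FCA):
CIF value = FCA price + origin terminal + freight + insurance = 13233.77 + 590.55 + 3483.04 + 585.42 = 17892.78
Import duty = 17892.78 × 15% = 2683.92
Buyer bears (A): 590.55 + 3483.04 + 585.42 + 399.58 + 160.86 + 2203.84 = 7423.29
Landed cost (A) = invoice 13233.77 + 7423.29 + duty 2683.92 = 23340.98
Supplier B (CFR):
CIF value = CFR price + insurance = 17521.53 + 585.42 = 18106.95
Import duty = 18106.95 × 15% = 2716.04
Buyer bears (B): 585.42 + 399.58 + 160.86 + 2203.84 = 3349.70
Landed cost (B) = invoice 17521.53 + 3349.70 + duty 2716.04 = 23587.27
Difference = |23340.98 − 23587.27| = 246.29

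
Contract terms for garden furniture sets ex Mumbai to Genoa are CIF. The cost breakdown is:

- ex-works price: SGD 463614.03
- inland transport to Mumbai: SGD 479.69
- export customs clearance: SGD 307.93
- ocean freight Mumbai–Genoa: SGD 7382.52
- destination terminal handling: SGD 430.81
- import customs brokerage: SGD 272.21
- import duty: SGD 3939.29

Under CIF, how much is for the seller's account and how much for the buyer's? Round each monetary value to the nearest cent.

Seller: SGD 471784.17; buyer: SGD 4642.31

CIF: the seller pays costs through ocean freight and marine insurance to the destination port.
Seller's account: goods 463614.03 + inland to port 479.69 + export clearance 307.93 + freight 7382.52 = 471784.17
Buyer's account: destination terminal 430.81 + brokerage 272.21 + duty 3939.29 = 4642.31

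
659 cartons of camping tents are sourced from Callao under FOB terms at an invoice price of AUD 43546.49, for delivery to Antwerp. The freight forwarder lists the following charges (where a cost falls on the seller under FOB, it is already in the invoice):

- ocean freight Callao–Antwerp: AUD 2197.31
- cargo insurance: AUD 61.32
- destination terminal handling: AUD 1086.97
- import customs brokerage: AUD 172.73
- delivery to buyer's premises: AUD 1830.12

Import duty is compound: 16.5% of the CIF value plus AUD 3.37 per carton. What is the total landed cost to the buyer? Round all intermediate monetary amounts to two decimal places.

FOB: the seller bears costs until goods are on board at the origin port; the buyer bears freight, insurance and all costs thereafter.
CIF value = FOB price + freight + insurance = 43546.49 + 2197.31 + 61.32 = 45805.12
Ad valorem component: 45805.12 × 16.5% = 7557.84
Specific component: 659 × 3.37 = 2220.83
Import duty = 7557.84 + 2220.83 = 9778.67
Buyer bears: freight 2197.31 + insurance 61.32 + destination terminal 1086.97 + brokerage 172.73 + delivery 1830.12 + duty 9778.67 = 15127.12
Landed cost = invoice 43546.49 + 15127.12 = 58673.61

Total landed cost: AUD 58673.61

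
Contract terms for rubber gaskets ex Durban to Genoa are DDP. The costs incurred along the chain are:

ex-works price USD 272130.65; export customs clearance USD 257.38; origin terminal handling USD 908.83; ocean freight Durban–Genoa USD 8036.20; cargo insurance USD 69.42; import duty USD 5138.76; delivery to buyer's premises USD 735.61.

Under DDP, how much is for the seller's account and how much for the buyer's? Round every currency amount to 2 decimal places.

DDP: the seller bears all costs including import duty.
Seller's account: goods 272130.65 + export clearance 257.38 + origin terminal 908.83 + freight 8036.20 + insurance 69.42 + duty 5138.76 + delivery 735.61 = 287276.85
Buyer's account: 0.00

Seller: USD 287276.85; buyer: USD 0.00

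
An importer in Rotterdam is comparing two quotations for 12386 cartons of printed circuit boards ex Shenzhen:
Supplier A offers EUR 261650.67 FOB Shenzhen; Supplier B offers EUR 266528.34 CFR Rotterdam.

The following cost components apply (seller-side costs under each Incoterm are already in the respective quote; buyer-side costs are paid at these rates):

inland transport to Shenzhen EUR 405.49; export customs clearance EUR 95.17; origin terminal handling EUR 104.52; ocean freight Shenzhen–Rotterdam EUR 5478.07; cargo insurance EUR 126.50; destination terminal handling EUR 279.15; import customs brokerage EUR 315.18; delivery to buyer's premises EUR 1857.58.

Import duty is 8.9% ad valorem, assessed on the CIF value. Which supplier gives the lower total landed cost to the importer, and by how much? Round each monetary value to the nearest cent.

Supplier B is cheaper by EUR 653.84

Supplier A (FOB):
CIF value = FOB price + freight + insurance = 261650.67 + 5478.07 + 126.50 = 267255.24
Import duty = 267255.24 × 8.9% = 23785.72
Buyer bears (A): 5478.07 + 126.50 + 279.15 + 315.18 + 1857.58 = 8056.48
Landed cost (A) = invoice 261650.67 + 8056.48 + duty 23785.72 = 293492.87
Supplier B (CFR):
CIF value = CFR price + insurance = 266528.34 + 126.50 = 266654.84
Import duty = 266654.84 × 8.9% = 23732.28
Buyer bears (B): 126.50 + 279.15 + 315.18 + 1857.58 = 2578.41
Landed cost (B) = invoice 266528.34 + 2578.41 + duty 23732.28 = 292839.03
Difference = |293492.87 − 292839.03| = 653.84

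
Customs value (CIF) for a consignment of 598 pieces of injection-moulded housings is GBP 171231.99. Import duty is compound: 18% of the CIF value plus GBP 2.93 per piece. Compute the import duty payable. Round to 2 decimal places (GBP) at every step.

Import duty: GBP 32573.90

Ad valorem component: 171231.99 × 18% = 30821.76
Specific component: 598 × 2.93 = 1752.14
Import duty = 30821.76 + 1752.14 = 32573.90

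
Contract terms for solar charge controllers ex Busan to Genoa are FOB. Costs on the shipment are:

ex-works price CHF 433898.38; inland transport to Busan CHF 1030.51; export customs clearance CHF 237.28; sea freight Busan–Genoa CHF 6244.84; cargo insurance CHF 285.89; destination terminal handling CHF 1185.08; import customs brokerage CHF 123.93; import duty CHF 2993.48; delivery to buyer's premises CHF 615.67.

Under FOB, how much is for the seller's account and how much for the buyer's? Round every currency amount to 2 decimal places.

Seller: CHF 435166.17; buyer: CHF 11448.89

FOB: the seller bears costs until goods are on board at the origin port; the buyer bears freight, insurance and all costs thereafter.
Seller's account: goods 433898.38 + inland to port 1030.51 + export clearance 237.28 = 435166.17
Buyer's account: freight 6244.84 + insurance 285.89 + destination terminal 1185.08 + brokerage 123.93 + duty 2993.48 + delivery 615.67 = 11448.89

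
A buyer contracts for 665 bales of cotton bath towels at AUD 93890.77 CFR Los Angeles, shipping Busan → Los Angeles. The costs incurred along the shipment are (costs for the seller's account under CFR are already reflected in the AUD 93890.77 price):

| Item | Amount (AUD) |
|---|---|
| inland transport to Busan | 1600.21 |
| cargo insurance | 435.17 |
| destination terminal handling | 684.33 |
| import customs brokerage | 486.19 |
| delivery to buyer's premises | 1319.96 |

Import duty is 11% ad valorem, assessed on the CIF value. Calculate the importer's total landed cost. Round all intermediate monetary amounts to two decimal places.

CFR: the seller pays costs through ocean freight to the destination port, but not insurance.
Already in the invoice (seller's account under CFR): inland to port — exclude.
CIF value = CFR price + insurance = 93890.77 + 435.17 = 94325.94
Import duty = 94325.94 × 11% = 10375.85
Buyer bears: insurance 435.17 + destination terminal 684.33 + brokerage 486.19 + delivery 1319.96 + duty 10375.85 = 13301.50
Landed cost = invoice 93890.77 + 13301.50 = 107192.27

Total landed cost: AUD 107192.27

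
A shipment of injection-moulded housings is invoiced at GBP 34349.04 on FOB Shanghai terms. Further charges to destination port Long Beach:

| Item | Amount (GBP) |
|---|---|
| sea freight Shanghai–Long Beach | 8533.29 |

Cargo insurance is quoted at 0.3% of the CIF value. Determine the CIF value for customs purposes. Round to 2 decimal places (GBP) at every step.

Let C be the CIF value. C = FOB price + freight + 0.3% × C
C − 0.3% × C = 34349.04 + 8533.29
0.997 × C = 42882.33
C = 42882.33 / 0.997 = 43011.36
Insurance premium = 0.3% × 43011.36 = 129.03

CIF value: GBP 43011.36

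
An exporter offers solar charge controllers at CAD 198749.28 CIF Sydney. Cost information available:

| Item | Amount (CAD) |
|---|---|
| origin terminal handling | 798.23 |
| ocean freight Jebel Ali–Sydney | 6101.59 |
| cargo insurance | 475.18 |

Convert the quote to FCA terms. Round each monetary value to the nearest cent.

FCA price: CAD 191374.28

From CIF to FCA, the seller no longer bears: origin terminal, freight, insurance.
FCA price = 198749.28 − 798.23 − 6101.59 − 475.18 = 191374.28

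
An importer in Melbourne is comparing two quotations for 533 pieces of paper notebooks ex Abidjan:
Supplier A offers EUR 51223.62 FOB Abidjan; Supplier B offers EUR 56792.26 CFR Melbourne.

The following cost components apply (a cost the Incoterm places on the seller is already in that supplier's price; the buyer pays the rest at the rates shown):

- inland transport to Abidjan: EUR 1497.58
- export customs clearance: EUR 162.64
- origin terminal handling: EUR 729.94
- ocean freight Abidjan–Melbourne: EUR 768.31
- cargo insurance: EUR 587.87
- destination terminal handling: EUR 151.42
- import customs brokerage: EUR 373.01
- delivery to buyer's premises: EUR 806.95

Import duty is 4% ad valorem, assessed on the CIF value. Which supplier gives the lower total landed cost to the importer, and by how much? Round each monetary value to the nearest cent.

Supplier A is cheaper by EUR 4992.35

Supplier A (FOB):
CIF value = FOB price + freight + insurance = 51223.62 + 768.31 + 587.87 = 52579.80
Import duty = 52579.80 × 4% = 2103.19
Buyer bears (A): 768.31 + 587.87 + 151.42 + 373.01 + 806.95 = 2687.56
Landed cost (A) = invoice 51223.62 + 2687.56 + duty 2103.19 = 56014.37
Supplier B (CFR):
CIF value = CFR price + insurance = 56792.26 + 587.87 = 57380.13
Import duty = 57380.13 × 4% = 2295.21
Buyer bears (B): 587.87 + 151.42 + 373.01 + 806.95 = 1919.25
Landed cost (B) = invoice 56792.26 + 1919.25 + duty 2295.21 = 61006.72
Difference = |56014.37 − 61006.72| = 4992.35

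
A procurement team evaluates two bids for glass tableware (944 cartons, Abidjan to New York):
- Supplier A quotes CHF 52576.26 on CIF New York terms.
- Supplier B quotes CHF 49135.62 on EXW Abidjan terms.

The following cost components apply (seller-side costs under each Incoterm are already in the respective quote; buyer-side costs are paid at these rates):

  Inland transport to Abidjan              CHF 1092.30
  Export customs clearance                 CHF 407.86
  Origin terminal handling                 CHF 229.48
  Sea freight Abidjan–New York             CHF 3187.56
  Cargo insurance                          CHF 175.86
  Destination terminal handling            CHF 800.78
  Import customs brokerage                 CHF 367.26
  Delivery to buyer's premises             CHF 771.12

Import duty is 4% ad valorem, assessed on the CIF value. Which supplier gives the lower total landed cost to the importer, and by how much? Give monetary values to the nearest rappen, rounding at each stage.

Supplier A (CIF):
The CIF price already equals the CIF value: 52576.26
Import duty = 52576.26 × 4% = 2103.05
Buyer bears (A): 800.78 + 367.26 + 771.12 = 1939.16
Landed cost (A) = invoice 52576.26 + 1939.16 + duty 2103.05 = 56618.47
Supplier B (EXW):
CIF value = EXW price + inland to port + export clearance + origin terminal + freight + insurance = 49135.62 + 1092.30 + 407.86 + 229.48 + 3187.56 + 175.86 = 54228.68
Import duty = 54228.68 × 4% = 2169.15
Buyer bears (B): 1092.30 + 407.86 + 229.48 + 3187.56 + 175.86 + 800.78 + 367.26 + 771.12 = 7032.22
Landed cost (B) = invoice 49135.62 + 7032.22 + duty 2169.15 = 58336.99
Difference = |56618.47 − 58336.99| = 1718.52

Supplier A is cheaper by CHF 1718.52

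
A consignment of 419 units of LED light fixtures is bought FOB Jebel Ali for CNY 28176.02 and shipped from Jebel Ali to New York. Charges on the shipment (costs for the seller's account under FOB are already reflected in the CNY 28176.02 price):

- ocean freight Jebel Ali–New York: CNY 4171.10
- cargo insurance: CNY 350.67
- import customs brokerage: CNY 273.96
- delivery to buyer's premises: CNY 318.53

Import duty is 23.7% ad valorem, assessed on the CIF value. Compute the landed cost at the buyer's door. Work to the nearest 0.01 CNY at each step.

Total landed cost: CNY 41039.66

FOB: the seller bears costs until goods are on board at the origin port; the buyer bears freight, insurance and all costs thereafter.
CIF value = FOB price + freight + insurance = 28176.02 + 4171.10 + 350.67 = 32697.79
Import duty = 32697.79 × 23.7% = 7749.38
Buyer bears: freight 4171.10 + insurance 350.67 + brokerage 273.96 + delivery 318.53 + duty 7749.38 = 12863.64
Landed cost = invoice 28176.02 + 12863.64 = 41039.66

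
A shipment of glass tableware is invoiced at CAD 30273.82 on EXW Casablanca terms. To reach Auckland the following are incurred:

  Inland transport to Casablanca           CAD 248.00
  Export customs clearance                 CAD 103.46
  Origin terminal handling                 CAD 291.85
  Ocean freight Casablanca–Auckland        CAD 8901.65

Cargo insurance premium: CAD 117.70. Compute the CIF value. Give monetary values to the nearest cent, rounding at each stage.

CIF value: CAD 39936.48

CIF = EXW price + pre-shipment costs + freight + insurance
CIF = 30273.82 + 248.00 + 103.46 + 291.85 + 8901.65 + 117.70 = 39936.48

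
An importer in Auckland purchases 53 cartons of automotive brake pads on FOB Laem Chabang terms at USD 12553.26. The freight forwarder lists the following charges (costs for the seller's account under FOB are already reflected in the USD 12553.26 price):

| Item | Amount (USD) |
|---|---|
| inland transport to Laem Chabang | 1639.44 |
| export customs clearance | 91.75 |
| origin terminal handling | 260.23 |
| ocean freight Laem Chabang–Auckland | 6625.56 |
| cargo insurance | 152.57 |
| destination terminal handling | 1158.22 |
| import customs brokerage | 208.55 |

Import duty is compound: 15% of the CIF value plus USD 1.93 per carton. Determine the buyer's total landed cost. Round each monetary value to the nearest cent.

FOB: the seller bears costs until goods are on board at the origin port; the buyer bears freight, insurance and all costs thereafter.
Already in the invoice (seller's account under FOB): inland to port, export clearance, origin terminal — exclude.
CIF value = FOB price + freight + insurance = 12553.26 + 6625.56 + 152.57 = 19331.39
Ad valorem component: 19331.39 × 15% = 2899.71
Specific component: 53 × 1.93 = 102.29
Import duty = 2899.71 + 102.29 = 3002.00
Buyer bears: freight 6625.56 + insurance 152.57 + destination terminal 1158.22 + brokerage 208.55 + duty 3002.00 = 11146.90
Landed cost = invoice 12553.26 + 11146.90 = 23700.16

Total landed cost: USD 23700.16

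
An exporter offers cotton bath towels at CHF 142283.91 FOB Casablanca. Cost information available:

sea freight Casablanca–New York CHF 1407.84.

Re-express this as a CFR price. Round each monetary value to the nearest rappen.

CFR price: CHF 143691.75

From FOB to CFR, the seller additionally bears: freight.
CFR price = 142283.91 + 1407.84 = 143691.75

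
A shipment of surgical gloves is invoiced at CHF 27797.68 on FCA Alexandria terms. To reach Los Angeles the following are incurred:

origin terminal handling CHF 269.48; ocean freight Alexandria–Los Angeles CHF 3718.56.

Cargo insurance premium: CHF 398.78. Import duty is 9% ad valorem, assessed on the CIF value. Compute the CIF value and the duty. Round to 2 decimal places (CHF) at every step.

CIF value: CHF 32184.50; import duty: CHF 2896.61

CIF = FCA price + pre-shipment costs + freight + insurance
CIF = 27797.68 + 269.48 + 3718.56 + 398.78 = 32184.50
Import duty = 32184.50 × 9% = 2896.61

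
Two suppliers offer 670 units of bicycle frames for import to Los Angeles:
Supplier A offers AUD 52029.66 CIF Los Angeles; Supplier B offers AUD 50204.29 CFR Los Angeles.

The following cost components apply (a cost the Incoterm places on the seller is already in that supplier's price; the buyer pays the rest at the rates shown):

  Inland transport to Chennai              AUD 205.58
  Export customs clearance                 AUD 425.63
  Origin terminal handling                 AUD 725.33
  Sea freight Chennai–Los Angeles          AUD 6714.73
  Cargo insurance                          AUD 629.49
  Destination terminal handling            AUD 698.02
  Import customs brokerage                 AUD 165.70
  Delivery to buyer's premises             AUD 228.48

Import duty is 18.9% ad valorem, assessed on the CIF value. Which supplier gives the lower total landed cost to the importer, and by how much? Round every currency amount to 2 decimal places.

Supplier A (CIF):
The CIF price already equals the CIF value: 52029.66
Import duty = 52029.66 × 18.9% = 9833.61
Buyer bears (A): 698.02 + 165.70 + 228.48 = 1092.20
Landed cost (A) = invoice 52029.66 + 1092.20 + duty 9833.61 = 62955.47
Supplier B (CFR):
CIF value = CFR price + insurance = 50204.29 + 629.49 = 50833.78
Import duty = 50833.78 × 18.9% = 9607.58
Buyer bears (B): 629.49 + 698.02 + 165.70 + 228.48 = 1721.69
Landed cost (B) = invoice 50204.29 + 1721.69 + duty 9607.58 = 61533.56
Difference = |62955.47 − 61533.56| = 1421.91

Supplier B is cheaper by AUD 1421.91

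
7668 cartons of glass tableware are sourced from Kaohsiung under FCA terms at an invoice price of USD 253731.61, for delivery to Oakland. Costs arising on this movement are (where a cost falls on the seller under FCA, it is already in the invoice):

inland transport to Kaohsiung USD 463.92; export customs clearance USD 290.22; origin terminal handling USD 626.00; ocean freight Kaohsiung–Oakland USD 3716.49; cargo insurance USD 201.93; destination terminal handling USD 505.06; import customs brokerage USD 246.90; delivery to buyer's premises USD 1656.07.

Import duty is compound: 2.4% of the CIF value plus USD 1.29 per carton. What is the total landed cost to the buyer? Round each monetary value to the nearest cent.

FCA: the seller delivers export-cleared goods to the carrier; the buyer bears costs from that point.
Already in the invoice (seller's account under FCA): inland to port, export clearance — exclude.
CIF value = FCA price + origin terminal + freight + insurance = 253731.61 + 626.00 + 3716.49 + 201.93 = 258276.03
Ad valorem component: 258276.03 × 2.4% = 6198.62
Specific component: 7668 × 1.29 = 9891.72
Import duty = 6198.62 + 9891.72 = 16090.34
Buyer bears: origin terminal 626.00 + freight 3716.49 + insurance 201.93 + destination terminal 505.06 + brokerage 246.90 + delivery 1656.07 + duty 16090.34 = 23042.79
Landed cost = invoice 253731.61 + 23042.79 = 276774.40

Total landed cost: USD 276774.40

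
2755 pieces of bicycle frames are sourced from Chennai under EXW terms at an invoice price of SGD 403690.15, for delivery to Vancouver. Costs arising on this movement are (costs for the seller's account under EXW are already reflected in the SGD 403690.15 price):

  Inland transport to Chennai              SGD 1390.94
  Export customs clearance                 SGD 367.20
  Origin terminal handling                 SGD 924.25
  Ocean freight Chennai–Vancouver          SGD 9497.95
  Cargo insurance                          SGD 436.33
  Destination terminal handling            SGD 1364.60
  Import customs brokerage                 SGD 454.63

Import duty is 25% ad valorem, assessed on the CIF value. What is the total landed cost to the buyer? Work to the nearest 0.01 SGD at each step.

EXW: the seller makes goods available at their premises; the buyer bears all onward costs.
CIF value = EXW price + inland to port + export clearance + origin terminal + freight + insurance = 403690.15 + 1390.94 + 367.20 + 924.25 + 9497.95 + 436.33 = 416306.82
Import duty = 416306.82 × 25% = 104076.71
Buyer bears: inland to port 1390.94 + export clearance 367.20 + origin terminal 924.25 + freight 9497.95 + insurance 436.33 + destination terminal 1364.60 + brokerage 454.63 + duty 104076.71 = 118512.61
Landed cost = invoice 403690.15 + 118512.61 = 522202.76

Total landed cost: SGD 522202.76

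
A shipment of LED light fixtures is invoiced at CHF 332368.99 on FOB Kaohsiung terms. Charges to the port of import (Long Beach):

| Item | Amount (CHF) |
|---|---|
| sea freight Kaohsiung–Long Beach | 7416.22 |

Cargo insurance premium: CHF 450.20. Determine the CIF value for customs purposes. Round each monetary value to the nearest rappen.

CIF = FOB price + freight + insurance
CIF = 332368.99 + 7416.22 + 450.20 = 340235.41

CIF value: CHF 340235.41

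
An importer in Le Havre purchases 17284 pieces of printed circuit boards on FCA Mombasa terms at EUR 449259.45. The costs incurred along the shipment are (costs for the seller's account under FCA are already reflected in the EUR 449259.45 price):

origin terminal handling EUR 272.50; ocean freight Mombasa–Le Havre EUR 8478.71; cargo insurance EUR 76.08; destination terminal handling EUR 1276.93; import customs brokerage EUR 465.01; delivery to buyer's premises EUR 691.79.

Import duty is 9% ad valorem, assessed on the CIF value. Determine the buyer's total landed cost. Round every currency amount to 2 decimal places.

FCA: the seller delivers export-cleared goods to the carrier; the buyer bears costs from that point.
CIF value = FCA price + origin terminal + freight + insurance = 449259.45 + 272.50 + 8478.71 + 76.08 = 458086.74
Import duty = 458086.74 × 9% = 41227.81
Buyer bears: origin terminal 272.50 + freight 8478.71 + insurance 76.08 + destination terminal 1276.93 + brokerage 465.01 + delivery 691.79 + duty 41227.81 = 52488.83
Landed cost = invoice 449259.45 + 52488.83 = 501748.28

Total landed cost: EUR 501748.28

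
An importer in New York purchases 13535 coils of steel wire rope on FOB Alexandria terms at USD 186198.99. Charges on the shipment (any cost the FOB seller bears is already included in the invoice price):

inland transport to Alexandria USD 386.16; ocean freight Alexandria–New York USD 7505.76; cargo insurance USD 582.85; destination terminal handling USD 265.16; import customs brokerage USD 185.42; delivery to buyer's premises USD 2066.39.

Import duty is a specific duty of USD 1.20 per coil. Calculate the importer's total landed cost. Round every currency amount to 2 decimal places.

FOB: the seller bears costs until goods are on board at the origin port; the buyer bears freight, insurance and all costs thereafter.
Already in the invoice (seller's account under FOB): inland to port — exclude.
CIF value = FOB price + freight + insurance = 186198.99 + 7505.76 + 582.85 = 194287.60
Import duty = 13535 × 1.20 = 16242.00
Buyer bears: freight 7505.76 + insurance 582.85 + destination terminal 265.16 + brokerage 185.42 + delivery 2066.39 + duty 16242.00 = 26847.58
Landed cost = invoice 186198.99 + 26847.58 = 213046.57

Total landed cost: USD 213046.57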